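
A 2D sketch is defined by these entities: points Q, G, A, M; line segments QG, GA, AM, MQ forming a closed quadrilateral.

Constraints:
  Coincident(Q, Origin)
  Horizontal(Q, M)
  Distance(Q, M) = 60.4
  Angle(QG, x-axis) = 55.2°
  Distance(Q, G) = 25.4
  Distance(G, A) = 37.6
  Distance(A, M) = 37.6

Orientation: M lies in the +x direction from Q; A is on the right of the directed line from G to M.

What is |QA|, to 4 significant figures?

29.92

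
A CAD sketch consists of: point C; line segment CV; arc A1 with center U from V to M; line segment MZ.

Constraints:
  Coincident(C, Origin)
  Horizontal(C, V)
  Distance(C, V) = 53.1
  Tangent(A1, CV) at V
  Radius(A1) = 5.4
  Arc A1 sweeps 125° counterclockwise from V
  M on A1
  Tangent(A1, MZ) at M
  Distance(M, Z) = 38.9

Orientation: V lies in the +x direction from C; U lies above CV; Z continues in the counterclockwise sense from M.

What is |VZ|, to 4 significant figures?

44.15

C is at the origin; CV is horizontal with |CV| = 53.1 and V on the +x side, so V = (53.10, 0.000). Since A1 is tangent to CV there, UV ⟂ CV, so U = V + (0, 5.4) = (53.10, 5.400). On A1, V sits at bearing -90° from U; a 125° counterclockwise sweep puts M at bearing 35°, so M = U + 5.4·(cos 35°, sin 35°) = (57.52, 8.497). The tangent condition forces UM to be normal to MZ, so MZ runs along (−sin 35°, cos 35°); with |MZ| = 38.9, Z = (35.21, 40.36). Then |VZ| = |Z − V| = 44.15.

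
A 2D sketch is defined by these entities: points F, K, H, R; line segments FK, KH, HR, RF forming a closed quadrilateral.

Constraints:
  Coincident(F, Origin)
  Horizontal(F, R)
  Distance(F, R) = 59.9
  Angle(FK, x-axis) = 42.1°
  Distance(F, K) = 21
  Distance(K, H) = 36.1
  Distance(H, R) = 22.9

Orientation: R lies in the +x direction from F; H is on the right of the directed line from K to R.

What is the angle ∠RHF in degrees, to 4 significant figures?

131.5°

F is at the origin; F and R share the same y with |FR| = 59.9 and R in +x, so R = (59.9, 0). FK runs at 42.1° with |FK| = 21.0, so K = (15.58, 14.08). H is determined by |KH| = 36.1 and |HR| = 22.9 together: it lies at the intersection of circle(K, 36.1) and circle(R, 22.9). With |KR| = 46.50, the foot of the radical line on KR is 31.62 from K and the perpendicular offset is √(36.1² − 31.62²) = 17.41. Taking the right-of-KR solution: H = (40.45, -12.09).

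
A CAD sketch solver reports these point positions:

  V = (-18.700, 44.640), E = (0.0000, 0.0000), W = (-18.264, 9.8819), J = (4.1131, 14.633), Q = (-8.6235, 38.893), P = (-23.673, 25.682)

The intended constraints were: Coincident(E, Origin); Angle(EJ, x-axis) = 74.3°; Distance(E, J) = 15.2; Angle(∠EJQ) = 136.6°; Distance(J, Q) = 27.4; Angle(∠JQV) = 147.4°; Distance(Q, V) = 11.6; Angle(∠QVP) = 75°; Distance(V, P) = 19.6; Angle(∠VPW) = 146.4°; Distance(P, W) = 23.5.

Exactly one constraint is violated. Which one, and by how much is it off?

Distance(P, W) = 23.5 — off by 6.80.

E = (0.00, 0.00) ✓; EJ at 74.30° ✓; |EJ| = 15.20 ✓; ∠EJQ = 136.6° ✓; |JQ| = 27.40 ✓; ∠JQV = 147.4° ✓; |QV| = 11.60 ✓; ∠QVP = 75.00° ✓; |VP| = 19.60 ✓; ∠VPW = 146.4° ✓; |PW| = 16.70 ✗.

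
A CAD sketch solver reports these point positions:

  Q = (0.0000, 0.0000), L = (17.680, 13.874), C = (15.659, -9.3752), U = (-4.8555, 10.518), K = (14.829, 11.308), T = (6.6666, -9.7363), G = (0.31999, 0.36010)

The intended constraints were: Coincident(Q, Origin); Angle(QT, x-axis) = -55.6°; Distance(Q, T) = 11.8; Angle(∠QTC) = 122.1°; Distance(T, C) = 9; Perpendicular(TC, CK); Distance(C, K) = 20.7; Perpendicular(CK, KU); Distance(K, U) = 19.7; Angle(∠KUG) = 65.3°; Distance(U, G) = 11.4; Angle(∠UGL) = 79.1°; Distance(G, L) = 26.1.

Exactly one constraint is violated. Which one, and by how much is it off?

Distance(G, L) = 26.1 — off by 4.10.

Q = (0.00, 0.00) ✓; QT at -55.60° ✓; |QT| = 11.80 ✓; ∠QTC = 122.1° ✓; |TC| = 9.000 ✓; ∠(TC, CK) = 90.00° ✓; |CK| = 20.70 ✓; ∠(CK, KU) = 90.00° ✓; |KU| = 19.70 ✓; ∠KUG = 65.30° ✓; |UG| = 11.40 ✓; ∠UGL = 79.10° ✓; |GL| = 22.00 ✗.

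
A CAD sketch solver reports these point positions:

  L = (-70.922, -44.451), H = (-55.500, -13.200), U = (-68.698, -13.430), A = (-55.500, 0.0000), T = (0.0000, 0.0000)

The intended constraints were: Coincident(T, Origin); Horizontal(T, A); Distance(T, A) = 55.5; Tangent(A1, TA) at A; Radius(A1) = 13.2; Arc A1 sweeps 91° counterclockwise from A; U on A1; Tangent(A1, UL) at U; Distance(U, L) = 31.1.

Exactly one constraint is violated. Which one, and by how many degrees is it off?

Tangent(A1, UL) at U — off by 5.10°.

T = (0.00, 0.00) ✓; T.y = 0.00, A.y = 0.00 ✓; |TA| = 55.50 ✓; ∠(HA, AT) = 90.00° ✓; |HA| = 13.20 ✓; bearing(H→U) − bearing(H→A) = 91.00° ✓; |HU| = 13.20 ✓; ∠(HU, UL) = 95.10° ✗; |UL| = 31.10 ✓.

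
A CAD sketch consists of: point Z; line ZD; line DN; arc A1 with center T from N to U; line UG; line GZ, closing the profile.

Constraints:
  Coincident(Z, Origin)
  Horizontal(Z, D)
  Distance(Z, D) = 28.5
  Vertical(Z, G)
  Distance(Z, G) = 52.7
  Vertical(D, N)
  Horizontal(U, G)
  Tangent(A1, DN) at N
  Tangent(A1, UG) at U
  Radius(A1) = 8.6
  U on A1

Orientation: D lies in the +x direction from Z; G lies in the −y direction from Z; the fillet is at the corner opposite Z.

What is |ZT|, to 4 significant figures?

48.38

Z is at the origin; ZD is horizontal with |ZD| = 28.5 and D on the +x side, so D = (28.50, 0.000). Z and G share the same x with |ZG| = 52.7 and G on the −y side, so G = (0.000, -52.70). The virtual corner opposite Z is at (28.50, -52.70). Tangency of A1 to DN means the radius TN is perpendicular to DN and the tangent condition forces TU to be normal to UG, with radius 8.6, so the center T sits 8.6 in from both sides at T = (19.90, -44.10). Then |ZT| = |T − Z| = 48.38.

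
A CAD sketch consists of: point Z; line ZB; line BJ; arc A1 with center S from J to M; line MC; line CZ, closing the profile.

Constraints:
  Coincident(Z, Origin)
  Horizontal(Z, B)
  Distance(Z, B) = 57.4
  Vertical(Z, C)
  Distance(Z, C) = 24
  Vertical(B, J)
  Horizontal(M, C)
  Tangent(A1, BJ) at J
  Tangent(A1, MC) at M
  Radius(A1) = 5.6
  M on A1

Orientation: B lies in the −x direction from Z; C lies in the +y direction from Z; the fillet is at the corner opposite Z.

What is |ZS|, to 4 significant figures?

54.97

Z is at the origin; Z and B share the same y with |ZB| = 57.4 and B on the −x side, so B = (-57.40, 0.000). ZC is vertical with |ZC| = 24.0 and C on the +y side, so C = (0.000, 24.00). The virtual corner opposite Z is at (-57.40, 24.00). Since A1 is tangent to BJ there, SJ ⟂ BJ and A1 meets MC tangentially, so SM is at right angles to MC, with radius 5.6, so the center S sits 5.6 in from both sides at S = (-51.80, 18.40). Then |ZS| = |S − Z| = 54.97.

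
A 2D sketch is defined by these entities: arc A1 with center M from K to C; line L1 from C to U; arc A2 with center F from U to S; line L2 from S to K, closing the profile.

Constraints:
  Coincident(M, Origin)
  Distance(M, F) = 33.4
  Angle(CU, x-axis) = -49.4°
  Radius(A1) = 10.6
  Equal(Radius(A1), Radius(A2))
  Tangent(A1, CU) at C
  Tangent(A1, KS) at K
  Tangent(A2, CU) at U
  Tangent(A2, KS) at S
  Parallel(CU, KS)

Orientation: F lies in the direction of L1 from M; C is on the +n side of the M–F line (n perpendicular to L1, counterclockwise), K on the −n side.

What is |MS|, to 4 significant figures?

35.04

Tangency of A1 to both parallel lines with radius 10.6 puts C and K at M ± 10.6·n: C = (8.048, 6.898), K = (-8.048, -6.898). Equal radii place U and S the same way about F: U = F + 10.6·n = (29.78, -18.46), S = F − 10.6·n = (13.69, -32.26). Then |MS| = |S − M| = 35.04.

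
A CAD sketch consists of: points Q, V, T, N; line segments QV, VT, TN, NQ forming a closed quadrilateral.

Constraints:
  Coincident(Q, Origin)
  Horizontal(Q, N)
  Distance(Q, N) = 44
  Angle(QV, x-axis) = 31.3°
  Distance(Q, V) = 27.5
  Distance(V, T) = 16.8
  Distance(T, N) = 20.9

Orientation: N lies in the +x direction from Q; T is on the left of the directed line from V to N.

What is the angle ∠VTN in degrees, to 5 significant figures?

82.259°

Checks: |VT| = 16.80 ✓; |TN| = 20.90 ✓.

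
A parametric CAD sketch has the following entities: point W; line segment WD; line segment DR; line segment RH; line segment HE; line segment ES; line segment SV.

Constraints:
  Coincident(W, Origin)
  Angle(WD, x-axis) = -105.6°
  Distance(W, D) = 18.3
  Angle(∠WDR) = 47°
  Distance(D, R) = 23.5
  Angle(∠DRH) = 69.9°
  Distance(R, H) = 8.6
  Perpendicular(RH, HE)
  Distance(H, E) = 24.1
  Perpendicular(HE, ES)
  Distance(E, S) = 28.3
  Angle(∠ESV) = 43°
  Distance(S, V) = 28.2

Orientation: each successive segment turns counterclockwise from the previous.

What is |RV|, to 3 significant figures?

4.95

W is at the origin; WD runs at -105.6° with length 18.3, so D = (-4.92, -17.6). ∠WDR = 47.0° gives DR at 27.4° from the x-axis; with |DR| = 23.5, R = (15.9, -6.81). ∠DRH = 69.9° gives RH at 138° from the x-axis; with |RH| = 8.6, H = (9.60, -1.00). RH is perpendicular to HE, so HE runs at -132°; with |HE| = 24.1, E = (-6.68, -18.8). The perpendicularity gives ES at right angles to HE, so ES runs at -42.5°; with |ES| = 28.3, S = (14.2, -37.9). ∠ESV = 43.0° gives SV at 94.5° from the x-axis; with |SV| = 28.2, V = (12.0, -9.78). Then |RV| = |V − R| = 4.95.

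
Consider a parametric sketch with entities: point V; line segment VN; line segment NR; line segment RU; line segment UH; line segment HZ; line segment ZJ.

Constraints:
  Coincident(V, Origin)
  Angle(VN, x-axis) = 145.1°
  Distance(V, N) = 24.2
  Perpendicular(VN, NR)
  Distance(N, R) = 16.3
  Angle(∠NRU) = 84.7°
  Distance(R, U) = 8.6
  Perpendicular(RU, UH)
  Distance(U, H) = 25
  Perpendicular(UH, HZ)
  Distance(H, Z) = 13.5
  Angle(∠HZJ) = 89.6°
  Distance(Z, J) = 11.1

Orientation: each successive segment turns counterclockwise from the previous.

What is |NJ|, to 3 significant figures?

6.74

V is at the origin; VN runs at 145.1° with length 24.2, so N = (-19.8, 13.8). VN ⟂ NR, so NR runs at -125°; with |NR| = 16.3, R = (-29.2, 0.477). ∠NRU = 84.7° gives RU at -29.6° from the x-axis; with |RU| = 8.6, U = (-21.7, -3.77). The perpendicularity gives UH at right angles to RU, so UH runs at 60.4°; with |UH| = 25.0, H = (-9.35, 18.0). UH ⟂ HZ, so HZ runs at 150°; with |HZ| = 13.5, Z = (-21.1, 24.6). ∠HZJ = 89.6° gives ZJ at -119° from the x-axis; with |ZJ| = 11.1, J = (-26.5, 14.9). Then |NJ| = |J − N| = 6.74.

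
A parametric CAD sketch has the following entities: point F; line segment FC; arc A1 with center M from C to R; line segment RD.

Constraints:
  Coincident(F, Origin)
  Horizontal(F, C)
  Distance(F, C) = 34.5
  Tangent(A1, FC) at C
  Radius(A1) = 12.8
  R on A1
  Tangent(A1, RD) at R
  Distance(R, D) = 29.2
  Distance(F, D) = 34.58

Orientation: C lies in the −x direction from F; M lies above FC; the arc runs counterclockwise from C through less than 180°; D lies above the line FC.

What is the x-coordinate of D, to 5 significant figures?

-9.9341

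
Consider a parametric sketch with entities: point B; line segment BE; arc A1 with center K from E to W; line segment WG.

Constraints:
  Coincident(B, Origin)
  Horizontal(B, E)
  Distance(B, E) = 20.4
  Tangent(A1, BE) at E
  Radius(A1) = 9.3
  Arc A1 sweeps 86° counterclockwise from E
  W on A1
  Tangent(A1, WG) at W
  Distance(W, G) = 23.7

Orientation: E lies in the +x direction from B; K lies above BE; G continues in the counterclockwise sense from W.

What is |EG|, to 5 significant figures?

34.093

B is at the origin; BE is horizontal with |BE| = 20.4 and E on the +x side, so E = (20.400, 0.0000). Tangency of A1 to BE means the radius KE is perpendicular to BE, so K = E + (0, 9.3) = (20.400, 9.3000). On A1, E sits at bearing -90° from K; an 86° counterclockwise sweep puts W at bearing -4°, so W = K + 9.3·(cos -4°, sin -4°) = (29.677, 8.6513). Tangency of A1 to WG means the radius KW is perpendicular to WG, so WG runs along (−sin -4°, cos -4°); with |WG| = 23.7, G = (31.331, 32.294). Then |EG| = |G − E| = 34.093.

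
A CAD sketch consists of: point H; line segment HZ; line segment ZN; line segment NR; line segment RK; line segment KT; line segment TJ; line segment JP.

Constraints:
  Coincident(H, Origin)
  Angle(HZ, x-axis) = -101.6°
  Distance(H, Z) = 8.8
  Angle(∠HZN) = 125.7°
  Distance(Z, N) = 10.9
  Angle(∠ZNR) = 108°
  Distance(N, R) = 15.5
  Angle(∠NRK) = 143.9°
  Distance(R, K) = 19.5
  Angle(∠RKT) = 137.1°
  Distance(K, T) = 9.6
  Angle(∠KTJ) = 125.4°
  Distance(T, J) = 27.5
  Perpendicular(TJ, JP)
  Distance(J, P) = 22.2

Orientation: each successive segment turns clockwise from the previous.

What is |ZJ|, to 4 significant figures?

35.13

H is at the origin; HZ runs at -101.6° with length 8.8, so Z = (-1.769, -8.620). ∠HZN = 125.7° gives ZN at -155.9° from the x-axis; with |ZN| = 10.9, N = (-11.72, -13.07). ∠ZNR = 108.0° gives NR at 132.1° from the x-axis; with |NR| = 15.5, R = (-22.11, -1.570). ∠NRK = 143.9° gives RK at 96.00° from the x-axis; with |RK| = 19.5, K = (-24.15, 17.82). ∠RKT = 137.1° gives KT at 53.10° from the x-axis; with |KT| = 9.6, T = (-18.39, 25.50). ∠KTJ = 125.4° gives TJ at -1.500° from the x-axis; with |TJ| = 27.5, J = (9.105, 24.78). Then |ZJ| = |J − Z| = 35.13.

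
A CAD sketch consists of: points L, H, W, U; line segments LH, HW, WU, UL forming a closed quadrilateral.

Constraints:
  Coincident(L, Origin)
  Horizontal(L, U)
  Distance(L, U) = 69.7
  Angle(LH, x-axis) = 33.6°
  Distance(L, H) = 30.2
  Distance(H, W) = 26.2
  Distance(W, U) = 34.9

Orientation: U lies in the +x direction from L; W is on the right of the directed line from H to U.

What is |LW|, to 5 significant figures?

36.324

Checks: |HW| = 26.20 ✓; |WU| = 34.90 ✓.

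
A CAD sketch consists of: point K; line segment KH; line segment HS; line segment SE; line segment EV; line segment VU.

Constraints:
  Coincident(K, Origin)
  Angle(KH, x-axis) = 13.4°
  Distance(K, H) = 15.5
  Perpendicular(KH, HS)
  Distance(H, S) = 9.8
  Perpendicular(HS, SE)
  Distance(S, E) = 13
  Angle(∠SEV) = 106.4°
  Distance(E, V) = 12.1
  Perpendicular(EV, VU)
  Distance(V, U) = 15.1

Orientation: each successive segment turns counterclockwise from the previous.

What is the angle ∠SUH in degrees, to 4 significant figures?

10.71°

K is at the origin; KH runs at 13.4° with length 15.5, so H = (15.08, 3.592). KH ⟂ HS, so HS runs at 103.4°; with |HS| = 9.8, S = (12.81, 13.13). The perpendicularity gives SE at right angles to HS, so SE runs at -166.6°; with |SE| = 13.0, E = (0.1608, 10.11). ∠SEV = 106.4° gives EV at -93.00° from the x-axis; with |EV| = 12.1, V = (-0.4725, -1.971). EV ⟂ VU, so VU runs at -3.000°; with |VU| = 15.1, U = (14.61, -2.761). Then cos ∠SUH = US·UH / (|US||UH|), giving 10.71°.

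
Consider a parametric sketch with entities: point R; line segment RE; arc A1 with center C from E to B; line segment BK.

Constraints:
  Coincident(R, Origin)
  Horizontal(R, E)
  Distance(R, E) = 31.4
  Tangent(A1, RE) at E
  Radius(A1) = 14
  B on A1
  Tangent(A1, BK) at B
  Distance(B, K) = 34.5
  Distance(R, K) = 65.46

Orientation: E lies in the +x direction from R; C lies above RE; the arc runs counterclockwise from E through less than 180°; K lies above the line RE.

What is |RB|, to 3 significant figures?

47.8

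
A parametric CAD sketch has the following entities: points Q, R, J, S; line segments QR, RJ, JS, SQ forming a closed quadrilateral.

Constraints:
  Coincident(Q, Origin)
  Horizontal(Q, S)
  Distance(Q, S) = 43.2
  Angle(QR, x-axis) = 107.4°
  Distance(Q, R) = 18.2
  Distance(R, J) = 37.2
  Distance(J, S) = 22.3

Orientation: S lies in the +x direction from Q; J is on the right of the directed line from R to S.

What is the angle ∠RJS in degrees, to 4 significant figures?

118.3°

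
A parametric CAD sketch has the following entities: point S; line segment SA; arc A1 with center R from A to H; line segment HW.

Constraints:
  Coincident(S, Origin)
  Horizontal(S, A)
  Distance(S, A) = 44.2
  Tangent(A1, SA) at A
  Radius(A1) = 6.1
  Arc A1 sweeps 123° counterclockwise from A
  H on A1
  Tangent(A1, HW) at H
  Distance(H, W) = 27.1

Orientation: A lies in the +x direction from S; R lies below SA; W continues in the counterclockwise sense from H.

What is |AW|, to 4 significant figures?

33.57

On A1, A sits at bearing 90° from R; a 123° counterclockwise sweep puts H at bearing 213°, so H = R + 6.1·(cos 213°, sin 213°) = (39.08, -9.422). Tangency of A1 to HW means the radius RH is perpendicular to HW, so HW runs along (−sin 213°, cos 213°); with |HW| = 27.1, W = (53.84, -32.15). Then |AW| = |W − A| = 33.57.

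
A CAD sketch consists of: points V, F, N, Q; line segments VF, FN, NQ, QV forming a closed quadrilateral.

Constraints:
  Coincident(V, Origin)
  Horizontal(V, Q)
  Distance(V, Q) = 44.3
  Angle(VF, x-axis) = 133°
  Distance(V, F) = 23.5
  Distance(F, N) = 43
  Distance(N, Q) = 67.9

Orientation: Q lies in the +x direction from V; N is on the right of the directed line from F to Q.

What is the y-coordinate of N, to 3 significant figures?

-25.7

Checks: |FN| = 43.00 ✓; |NQ| = 67.90 ✓.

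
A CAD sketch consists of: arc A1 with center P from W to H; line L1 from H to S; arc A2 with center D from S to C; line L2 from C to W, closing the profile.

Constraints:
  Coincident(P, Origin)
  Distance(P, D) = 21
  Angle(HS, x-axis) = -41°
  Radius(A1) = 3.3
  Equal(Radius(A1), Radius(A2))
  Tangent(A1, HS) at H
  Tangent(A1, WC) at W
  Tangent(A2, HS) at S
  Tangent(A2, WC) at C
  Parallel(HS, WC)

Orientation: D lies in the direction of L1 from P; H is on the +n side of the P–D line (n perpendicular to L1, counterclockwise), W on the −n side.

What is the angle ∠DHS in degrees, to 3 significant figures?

8.93°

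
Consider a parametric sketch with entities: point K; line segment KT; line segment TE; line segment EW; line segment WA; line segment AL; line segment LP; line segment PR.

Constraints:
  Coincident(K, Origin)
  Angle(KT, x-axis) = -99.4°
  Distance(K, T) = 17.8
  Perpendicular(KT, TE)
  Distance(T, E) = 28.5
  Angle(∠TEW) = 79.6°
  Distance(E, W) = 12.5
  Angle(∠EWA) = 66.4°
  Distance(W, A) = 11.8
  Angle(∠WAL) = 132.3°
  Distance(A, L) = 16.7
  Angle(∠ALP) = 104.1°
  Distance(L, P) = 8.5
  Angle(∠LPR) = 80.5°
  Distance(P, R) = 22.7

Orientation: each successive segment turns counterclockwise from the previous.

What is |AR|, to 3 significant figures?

10.8

∠ALP = 104.1° gives LP at -31.8° from the x-axis; with |LP| = 8.5, P = (16.4, -35.0). ∠LPR = 80.5° gives PR at 67.7° from the x-axis; with |PR| = 22.7, R = (25.0, -14.0). Then |AR| = |R − A| = 10.8.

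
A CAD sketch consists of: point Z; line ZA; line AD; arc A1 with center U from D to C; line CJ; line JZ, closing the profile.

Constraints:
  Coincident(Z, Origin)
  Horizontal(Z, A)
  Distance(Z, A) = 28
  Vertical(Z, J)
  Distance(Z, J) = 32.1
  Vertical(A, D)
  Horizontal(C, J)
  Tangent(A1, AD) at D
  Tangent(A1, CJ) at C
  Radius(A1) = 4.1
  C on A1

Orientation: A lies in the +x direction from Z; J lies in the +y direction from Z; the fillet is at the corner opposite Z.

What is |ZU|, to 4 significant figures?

36.81

Z is at the origin; Z and A share the same y with |ZA| = 28.0 and A on the +x side, so A = (28.00, 0.000). Z and J share the same x with |ZJ| = 32.1 and J on the +y side, so J = (0.000, 32.10). The virtual corner opposite Z is at (28.00, 32.10). A1 meets AD tangentially, so UD is at right angles to AD and tangency of A1 to CJ means the radius UC is perpendicular to CJ, with radius 4.1, so the center U sits 4.1 in from both sides at U = (23.90, 28.00). Then |ZU| = |U − Z| = 36.81.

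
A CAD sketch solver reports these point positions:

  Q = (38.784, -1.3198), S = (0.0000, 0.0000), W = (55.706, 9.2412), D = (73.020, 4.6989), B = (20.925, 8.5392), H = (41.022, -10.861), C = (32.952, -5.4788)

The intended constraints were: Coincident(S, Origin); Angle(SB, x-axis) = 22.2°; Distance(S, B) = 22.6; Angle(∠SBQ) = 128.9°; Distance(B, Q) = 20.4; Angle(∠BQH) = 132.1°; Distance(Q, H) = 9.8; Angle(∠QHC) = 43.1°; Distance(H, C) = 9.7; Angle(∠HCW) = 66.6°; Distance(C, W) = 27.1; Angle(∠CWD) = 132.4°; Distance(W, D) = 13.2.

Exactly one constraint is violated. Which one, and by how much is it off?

Distance(W, D) = 13.2 — off by 4.70.

S = (0.00, 0.00) ✓; SB at 22.20° ✓; |SB| = 22.60 ✓; ∠SBQ = 128.9° ✓; |BQ| = 20.40 ✓; ∠BQH = 132.1° ✓; |QH| = 9.800 ✓; ∠QHC = 43.10° ✓; |HC| = 9.700 ✓; ∠HCW = 66.60° ✓; |CW| = 27.10 ✓; ∠CWD = 132.4° ✓; |WD| = 17.90 ✗.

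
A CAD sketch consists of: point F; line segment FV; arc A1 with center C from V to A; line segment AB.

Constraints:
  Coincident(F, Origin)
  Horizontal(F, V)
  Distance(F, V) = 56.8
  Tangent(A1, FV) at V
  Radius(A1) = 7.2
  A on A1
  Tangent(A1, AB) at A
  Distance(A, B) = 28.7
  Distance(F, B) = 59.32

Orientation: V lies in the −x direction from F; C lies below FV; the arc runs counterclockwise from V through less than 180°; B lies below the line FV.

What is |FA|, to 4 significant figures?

63.86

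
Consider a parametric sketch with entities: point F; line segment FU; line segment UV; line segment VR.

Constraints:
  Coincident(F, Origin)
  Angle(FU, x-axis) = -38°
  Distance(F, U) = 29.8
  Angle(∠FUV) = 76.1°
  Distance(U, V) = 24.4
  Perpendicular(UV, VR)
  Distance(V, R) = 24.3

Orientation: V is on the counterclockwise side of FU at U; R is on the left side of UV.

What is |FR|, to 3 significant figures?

17.9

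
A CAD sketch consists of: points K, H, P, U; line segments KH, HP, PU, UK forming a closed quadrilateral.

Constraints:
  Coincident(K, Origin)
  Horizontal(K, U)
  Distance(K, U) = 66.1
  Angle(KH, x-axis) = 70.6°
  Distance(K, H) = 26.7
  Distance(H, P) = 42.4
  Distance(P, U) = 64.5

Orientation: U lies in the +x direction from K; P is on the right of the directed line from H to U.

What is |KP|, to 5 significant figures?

17.353

Checks: |HP| = 42.40 ✓; |PU| = 64.50 ✓.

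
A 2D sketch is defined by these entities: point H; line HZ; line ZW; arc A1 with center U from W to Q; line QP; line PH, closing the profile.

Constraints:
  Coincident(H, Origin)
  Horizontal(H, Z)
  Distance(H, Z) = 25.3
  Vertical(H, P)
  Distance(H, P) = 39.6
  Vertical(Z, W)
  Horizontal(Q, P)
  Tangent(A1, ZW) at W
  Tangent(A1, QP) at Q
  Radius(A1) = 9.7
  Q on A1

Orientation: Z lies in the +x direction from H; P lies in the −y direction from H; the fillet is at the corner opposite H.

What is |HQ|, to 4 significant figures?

42.56

H is at the origin; H and Z share the same y with |HZ| = 25.3 and Z on the +x side, so Z = (25.30, 0.000). H and P share the same x with |HP| = 39.6 and P on the −y side, so P = (0.000, -39.60). The virtual corner opposite H is at (25.30, -39.60). The tangent condition forces UW to be normal to ZW and tangency of A1 to QP means the radius UQ is perpendicular to QP, with radius 9.7, so the center U sits 9.7 in from both sides at U = (15.60, -29.90). That places the tangent points at W = (25.30, -29.90) on ZW and Q = (15.60, -39.60) on QP. Then |HQ| = |Q − H| = 42.56.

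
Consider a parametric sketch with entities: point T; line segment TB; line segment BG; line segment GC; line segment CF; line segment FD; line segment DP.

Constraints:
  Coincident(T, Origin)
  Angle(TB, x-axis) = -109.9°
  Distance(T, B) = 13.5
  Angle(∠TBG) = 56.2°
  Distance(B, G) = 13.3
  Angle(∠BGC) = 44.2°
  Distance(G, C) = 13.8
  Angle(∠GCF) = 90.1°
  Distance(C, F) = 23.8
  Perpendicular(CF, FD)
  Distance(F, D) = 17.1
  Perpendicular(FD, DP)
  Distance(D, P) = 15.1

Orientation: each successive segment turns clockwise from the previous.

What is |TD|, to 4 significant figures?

31.73

T is at the origin; TB runs at -109.9° with length 13.5, so B = (-4.595, -12.69). ∠TBG = 56.2° gives BG at 126.3° from the x-axis; with |BG| = 13.3, G = (-12.47, -1.975). ∠BGC = 44.2° gives GC at -9.500° from the x-axis; with |GC| = 13.8, C = (1.142, -4.253). ∠GCF = 90.1° gives CF at -99.40° from the x-axis; with |CF| = 23.8, F = (-2.745, -27.73). CF is perpendicular to FD, so FD runs at 170.6°; with |FD| = 17.1, D = (-19.62, -24.94). Then |TD| = |D − T| = 31.73.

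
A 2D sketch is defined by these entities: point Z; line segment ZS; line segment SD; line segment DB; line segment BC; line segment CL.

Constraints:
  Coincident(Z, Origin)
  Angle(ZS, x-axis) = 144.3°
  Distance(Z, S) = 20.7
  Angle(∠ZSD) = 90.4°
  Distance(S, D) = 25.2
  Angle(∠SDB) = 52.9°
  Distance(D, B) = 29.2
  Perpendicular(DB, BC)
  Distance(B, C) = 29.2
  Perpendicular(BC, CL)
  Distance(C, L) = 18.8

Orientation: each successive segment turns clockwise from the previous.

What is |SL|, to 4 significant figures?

10.29

Z is at the origin; ZS runs at 144.3° with length 20.7, so S = (-16.81, 12.08). ∠ZSD = 90.4° gives SD at 54.70° from the x-axis; with |SD| = 25.2, D = (-2.248, 32.65). ∠SDB = 52.9° gives DB at -72.40° from the x-axis; with |DB| = 29.2, B = (6.581, 4.813). DB ⟂ BC, so BC runs at -162.4°; with |BC| = 29.2, C = (-21.25, -4.016). BC is perpendicular to CL, so CL runs at 107.6°; with |CL| = 18.8, L = (-26.94, 13.90). Then |SL| = |L − S| = 10.29.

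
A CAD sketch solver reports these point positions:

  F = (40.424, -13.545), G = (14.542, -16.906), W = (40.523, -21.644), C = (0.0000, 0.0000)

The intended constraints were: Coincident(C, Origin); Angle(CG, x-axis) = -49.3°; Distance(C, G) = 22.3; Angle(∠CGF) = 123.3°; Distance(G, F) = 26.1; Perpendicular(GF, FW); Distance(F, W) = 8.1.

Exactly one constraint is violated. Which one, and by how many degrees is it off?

Perpendicular(GF, FW) — off by 6.70°.

C = (0.00, 0.00) ✓; CG at -49.30° ✓; |CG| = 22.30 ✓; ∠CGF = 123.3° ✓; |GF| = 26.10 ✓; ∠(GF, FW) = 96.70° ✗; |FW| = 8.100 ✓.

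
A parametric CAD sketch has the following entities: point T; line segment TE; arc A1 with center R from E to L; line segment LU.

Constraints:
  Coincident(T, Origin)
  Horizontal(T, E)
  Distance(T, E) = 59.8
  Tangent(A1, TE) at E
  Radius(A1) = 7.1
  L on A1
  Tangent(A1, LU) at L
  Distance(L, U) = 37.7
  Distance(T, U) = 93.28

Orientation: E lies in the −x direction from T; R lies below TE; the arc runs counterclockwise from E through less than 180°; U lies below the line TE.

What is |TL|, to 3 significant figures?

65.8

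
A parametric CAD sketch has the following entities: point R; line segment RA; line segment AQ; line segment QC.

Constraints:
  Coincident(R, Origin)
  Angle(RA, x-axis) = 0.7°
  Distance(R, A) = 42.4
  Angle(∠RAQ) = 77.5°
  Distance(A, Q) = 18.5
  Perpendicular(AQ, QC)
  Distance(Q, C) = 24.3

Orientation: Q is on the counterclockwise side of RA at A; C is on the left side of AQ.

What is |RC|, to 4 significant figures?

19.47

R is at the origin; RA runs at 0.7° with length 42.4, so A = 42.4·(cos 0.7°, sin 0.7°) = (42.40, 0.5180). ∠RAQ = 77.5°, so AQ runs at 0.7° + (180° − 77.5°) = 103.2° from the x-axis; with |AQ| = 18.5, Q = A + 18.5·(cos 103.2°, sin 103.2°) = (38.17, 18.53). AQ ⟂ QC; with |QC| = 24.3 on the left of AQ, C = Q + 24.3·(-0.9736, -0.2284) = (14.51, 12.98). Then |RC| = |C − R| = 19.47.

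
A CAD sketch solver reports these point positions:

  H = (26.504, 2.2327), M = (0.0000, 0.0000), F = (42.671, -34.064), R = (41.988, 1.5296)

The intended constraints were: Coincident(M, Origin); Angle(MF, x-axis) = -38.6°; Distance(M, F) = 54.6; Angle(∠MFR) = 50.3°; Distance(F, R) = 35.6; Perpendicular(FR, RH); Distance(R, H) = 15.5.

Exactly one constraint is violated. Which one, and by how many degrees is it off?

Perpendicular(FR, RH) — off by 3.70°.

M = (0.00, 0.00) ✓; MF at -38.60° ✓; |MF| = 54.60 ✓; ∠MFR = 50.30° ✓; |FR| = 35.60 ✓; ∠(FR, RH) = 86.30° ✗; |RH| = 15.50 ✓.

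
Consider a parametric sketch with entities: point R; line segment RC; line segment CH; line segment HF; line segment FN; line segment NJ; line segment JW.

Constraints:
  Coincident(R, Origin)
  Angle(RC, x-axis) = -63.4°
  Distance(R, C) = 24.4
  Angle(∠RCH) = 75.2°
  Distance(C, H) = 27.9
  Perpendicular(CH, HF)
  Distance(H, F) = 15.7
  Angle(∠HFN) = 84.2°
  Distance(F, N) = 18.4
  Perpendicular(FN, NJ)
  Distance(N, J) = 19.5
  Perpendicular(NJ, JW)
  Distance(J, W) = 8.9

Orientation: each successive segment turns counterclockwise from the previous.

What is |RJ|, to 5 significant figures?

29.634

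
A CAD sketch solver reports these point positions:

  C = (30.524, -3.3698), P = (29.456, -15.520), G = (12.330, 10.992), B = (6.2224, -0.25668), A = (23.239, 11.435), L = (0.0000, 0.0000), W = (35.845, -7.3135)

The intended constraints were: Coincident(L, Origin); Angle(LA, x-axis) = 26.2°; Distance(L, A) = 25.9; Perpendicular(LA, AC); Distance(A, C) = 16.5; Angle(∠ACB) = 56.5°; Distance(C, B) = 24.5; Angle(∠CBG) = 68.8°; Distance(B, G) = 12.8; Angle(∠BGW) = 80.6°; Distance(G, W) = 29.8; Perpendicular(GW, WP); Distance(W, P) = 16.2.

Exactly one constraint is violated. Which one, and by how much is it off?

Distance(W, P) = 16.2 — off by 5.80.

L = (0.00, 0.00) ✓; LA at 26.20° ✓; |LA| = 25.90 ✓; ∠(LA, AC) = 90.00° ✓; |AC| = 16.50 ✓; ∠ACB = 56.50° ✓; |CB| = 24.50 ✓; ∠CBG = 68.80° ✓; |BG| = 12.80 ✓; ∠BGW = 80.60° ✓; |GW| = 29.80 ✓; ∠(GW, WP) = 90.00° ✓; |WP| = 10.40 ✗.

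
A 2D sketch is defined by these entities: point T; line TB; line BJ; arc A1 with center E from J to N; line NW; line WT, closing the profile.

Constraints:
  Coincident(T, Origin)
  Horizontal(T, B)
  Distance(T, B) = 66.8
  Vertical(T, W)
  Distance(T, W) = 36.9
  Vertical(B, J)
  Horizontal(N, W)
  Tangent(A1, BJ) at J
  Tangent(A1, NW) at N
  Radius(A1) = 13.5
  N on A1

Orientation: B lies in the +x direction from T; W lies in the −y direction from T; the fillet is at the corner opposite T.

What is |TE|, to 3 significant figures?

58.2

TW is vertical with |TW| = 36.9 and W on the −y side, so W = (0.00, -36.9). The virtual corner opposite T is at (66.8, -36.9). Since A1 is tangent to BJ there, EJ ⟂ BJ and since A1 is tangent to NW there, EN ⟂ NW, with radius 13.5, so the center E sits 13.5 in from both sides at E = (53.3, -23.4). Then |TE| = |E − T| = 58.2.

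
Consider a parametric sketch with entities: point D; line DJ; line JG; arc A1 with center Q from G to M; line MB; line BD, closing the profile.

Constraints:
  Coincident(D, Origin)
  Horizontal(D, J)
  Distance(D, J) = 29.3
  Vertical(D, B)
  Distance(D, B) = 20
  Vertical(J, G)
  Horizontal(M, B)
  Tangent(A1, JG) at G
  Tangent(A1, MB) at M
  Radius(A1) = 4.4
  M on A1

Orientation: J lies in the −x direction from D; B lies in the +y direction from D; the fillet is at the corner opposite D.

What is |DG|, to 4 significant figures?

33.19

D is at the origin; DJ is horizontal with |DJ| = 29.3 and J on the −x side, so J = (-29.30, 0.000). D and B share the same x with |DB| = 20.0 and B on the +y side, so B = (0.000, 20.00). The virtual corner opposite D is at (-29.30, 20.00). A1 meets JG tangentially, so QG is at right angles to JG and tangency of A1 to MB means the radius QM is perpendicular to MB, with radius 4.4, so the center Q sits 4.4 in from both sides at Q = (-24.90, 15.60). That places the tangent points at G = (-29.30, 15.60) on JG and M = (-24.90, 20.00) on MB. Then |DG| = |G − D| = 33.19.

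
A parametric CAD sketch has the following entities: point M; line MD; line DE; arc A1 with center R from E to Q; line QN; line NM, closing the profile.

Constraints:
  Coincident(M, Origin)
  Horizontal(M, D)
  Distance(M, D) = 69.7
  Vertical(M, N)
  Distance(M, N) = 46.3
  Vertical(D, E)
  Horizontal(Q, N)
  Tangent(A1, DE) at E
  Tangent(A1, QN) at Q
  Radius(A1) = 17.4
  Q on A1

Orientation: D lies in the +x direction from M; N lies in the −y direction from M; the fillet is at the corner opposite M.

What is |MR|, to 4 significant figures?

59.75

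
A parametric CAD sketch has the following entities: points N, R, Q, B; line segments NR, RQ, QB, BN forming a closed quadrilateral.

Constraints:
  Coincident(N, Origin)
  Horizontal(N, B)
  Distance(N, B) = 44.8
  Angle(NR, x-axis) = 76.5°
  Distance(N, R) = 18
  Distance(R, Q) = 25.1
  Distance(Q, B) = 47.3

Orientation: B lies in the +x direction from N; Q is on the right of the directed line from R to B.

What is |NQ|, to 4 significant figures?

7.107

N is at the origin; NB is horizontal with |NB| = 44.8 and B in +x, so B = (44.8, 0). NR runs at 76.5° with |NR| = 18.0, so R = (4.202, 17.50). Q is determined by |RQ| = 25.1 and |QB| = 47.3 together: it lies at the intersection of circle(R, 25.1) and circle(B, 47.3). With |RB| = 44.21, the foot of the radical line on RB is 3.927 from R and the perpendicular offset is √(25.1² − 3.927²) = 24.79. Taking the right-of-RB solution: Q = (-2.006, -6.817).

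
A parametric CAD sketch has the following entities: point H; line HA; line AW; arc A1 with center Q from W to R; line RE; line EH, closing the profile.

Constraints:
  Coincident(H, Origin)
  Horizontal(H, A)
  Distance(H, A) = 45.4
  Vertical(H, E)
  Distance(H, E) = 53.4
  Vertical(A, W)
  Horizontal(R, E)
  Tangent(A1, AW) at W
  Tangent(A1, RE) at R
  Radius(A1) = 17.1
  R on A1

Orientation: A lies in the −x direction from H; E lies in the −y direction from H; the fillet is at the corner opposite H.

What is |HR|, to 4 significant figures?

60.44

H is at the origin; HA is horizontal with |HA| = 45.4 and A on the −x side, so A = (-45.40, 0.000). HE is vertical with |HE| = 53.4 and E on the −y side, so E = (0.000, -53.40). The virtual corner opposite H is at (-45.40, -53.40). Since A1 is tangent to AW there, QW ⟂ AW and tangency of A1 to RE means the radius QR is perpendicular to RE, with radius 17.1, so the center Q sits 17.1 in from both sides at Q = (-28.30, -36.30). That places the tangent points at W = (-45.40, -36.30) on AW and R = (-28.30, -53.40) on RE. Then |HR| = |R − H| = 60.44.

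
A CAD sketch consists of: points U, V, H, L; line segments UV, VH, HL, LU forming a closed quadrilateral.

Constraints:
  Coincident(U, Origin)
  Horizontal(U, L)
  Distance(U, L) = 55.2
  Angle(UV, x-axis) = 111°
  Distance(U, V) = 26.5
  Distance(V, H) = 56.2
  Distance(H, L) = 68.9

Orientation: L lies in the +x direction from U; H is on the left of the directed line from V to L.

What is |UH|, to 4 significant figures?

71.13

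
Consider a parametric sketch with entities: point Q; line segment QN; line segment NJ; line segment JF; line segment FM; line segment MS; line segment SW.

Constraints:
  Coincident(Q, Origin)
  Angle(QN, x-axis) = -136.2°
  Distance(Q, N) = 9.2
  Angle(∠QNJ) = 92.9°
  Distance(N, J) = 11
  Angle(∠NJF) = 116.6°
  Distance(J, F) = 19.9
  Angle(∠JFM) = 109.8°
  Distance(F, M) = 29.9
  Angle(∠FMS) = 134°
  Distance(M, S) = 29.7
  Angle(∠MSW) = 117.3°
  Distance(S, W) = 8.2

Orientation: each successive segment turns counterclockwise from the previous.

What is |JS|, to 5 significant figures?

57.333

Q is at the origin; QN runs at -136.2° with length 9.2, so N = (-6.6402, -6.3677). ∠QNJ = 92.9° gives NJ at -49.100° from the x-axis; with |NJ| = 11.0, J = (0.56195, -14.682). ∠NJF = 116.6° gives JF at 14.300° from the x-axis; with |JF| = 19.9, F = (19.845, -9.7668). ∠JFM = 109.8° gives FM at 84.500° from the x-axis; with |FM| = 29.9, M = (22.711, 19.996). ∠FMS = 134.0° gives MS at 130.50° from the x-axis; with |MS| = 29.7, S = (3.4225, 42.580). Then |JS| = |S − J| = 57.333.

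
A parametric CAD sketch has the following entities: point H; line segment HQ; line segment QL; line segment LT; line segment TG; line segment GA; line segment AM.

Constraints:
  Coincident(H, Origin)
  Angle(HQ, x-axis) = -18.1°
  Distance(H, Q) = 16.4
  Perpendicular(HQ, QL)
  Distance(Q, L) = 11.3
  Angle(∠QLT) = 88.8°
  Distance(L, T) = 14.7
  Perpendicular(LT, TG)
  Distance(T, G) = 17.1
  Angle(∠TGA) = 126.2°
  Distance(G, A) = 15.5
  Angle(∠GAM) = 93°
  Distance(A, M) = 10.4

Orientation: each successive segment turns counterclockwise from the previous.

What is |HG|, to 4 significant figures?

6.443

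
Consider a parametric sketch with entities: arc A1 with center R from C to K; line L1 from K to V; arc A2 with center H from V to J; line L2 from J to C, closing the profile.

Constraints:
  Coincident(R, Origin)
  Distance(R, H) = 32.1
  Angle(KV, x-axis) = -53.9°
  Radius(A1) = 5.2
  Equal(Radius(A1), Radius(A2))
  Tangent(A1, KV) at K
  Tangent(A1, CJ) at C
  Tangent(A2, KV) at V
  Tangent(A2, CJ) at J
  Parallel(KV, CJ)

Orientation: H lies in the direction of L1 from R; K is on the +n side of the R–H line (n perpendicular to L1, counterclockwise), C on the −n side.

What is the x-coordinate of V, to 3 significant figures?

23.1

The slot axis is L1's direction at -53.9°, so u = (cos -53.9°, sin -53.9°) = (0.589, -0.808) and n = (−sin -53.9°, cos -53.9°) = (0.808, 0.589). R is at the origin and H lies 32.1 along u from R, so H = 32.1·u = (18.9, -25.9). Tangency of A1 to both parallel lines with radius 5.2 puts K and C at R ± 5.2·n: K = (4.20, 3.06), C = (-4.20, -3.06). Equal radii place V and J the same way about H: V = H + 5.2·n = (23.1, -22.9), J = H − 5.2·n = (14.7, -29.0). So V.x = 23.1.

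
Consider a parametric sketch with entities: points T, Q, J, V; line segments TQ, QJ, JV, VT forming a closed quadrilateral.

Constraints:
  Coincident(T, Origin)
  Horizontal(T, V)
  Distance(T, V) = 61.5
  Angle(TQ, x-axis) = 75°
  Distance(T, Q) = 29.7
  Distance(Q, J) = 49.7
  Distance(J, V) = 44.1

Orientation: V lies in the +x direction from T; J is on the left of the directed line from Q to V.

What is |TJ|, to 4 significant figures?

70.27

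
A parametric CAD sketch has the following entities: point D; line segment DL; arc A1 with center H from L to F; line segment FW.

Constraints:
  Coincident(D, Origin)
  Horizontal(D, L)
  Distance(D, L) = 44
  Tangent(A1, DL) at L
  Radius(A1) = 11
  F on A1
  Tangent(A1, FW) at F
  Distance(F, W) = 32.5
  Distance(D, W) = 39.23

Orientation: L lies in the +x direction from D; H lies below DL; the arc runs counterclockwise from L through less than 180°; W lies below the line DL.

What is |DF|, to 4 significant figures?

34.80

Checks: |HF| = 11.00 ✓; ∠(HF, FW) = 90.00° ✓; |FW| = 32.50 ✓; |DW| = 39.23 ✓.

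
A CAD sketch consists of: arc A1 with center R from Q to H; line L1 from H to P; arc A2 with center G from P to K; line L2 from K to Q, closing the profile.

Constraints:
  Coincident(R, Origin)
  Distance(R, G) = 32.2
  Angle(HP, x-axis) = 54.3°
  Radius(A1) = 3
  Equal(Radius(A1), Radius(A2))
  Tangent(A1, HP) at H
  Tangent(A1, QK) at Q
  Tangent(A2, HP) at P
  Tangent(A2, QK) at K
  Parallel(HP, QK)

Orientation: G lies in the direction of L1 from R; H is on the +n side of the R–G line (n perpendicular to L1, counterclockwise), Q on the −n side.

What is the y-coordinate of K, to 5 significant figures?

24.398

The slot axis is L1's direction at 54.3°, so u = (cos 54.3°, sin 54.3°) = (0.58354, 0.81208) and n = (−sin 54.3°, cos 54.3°) = (-0.81208, 0.58354). R is at the origin and G lies 32.2 along u from R, so G = 32.2·u = (18.790, 26.149). Tangency of A1 to both parallel lines with radius 3.0 puts H and Q at R ± 3.0·n: H = (-2.4363, 1.7506), Q = (2.4363, -1.7506). Equal radii place P and K the same way about G: P = G + 3.0·n = (16.354, 27.900), K = G − 3.0·n = (21.226, 24.398). So K.y = 24.398.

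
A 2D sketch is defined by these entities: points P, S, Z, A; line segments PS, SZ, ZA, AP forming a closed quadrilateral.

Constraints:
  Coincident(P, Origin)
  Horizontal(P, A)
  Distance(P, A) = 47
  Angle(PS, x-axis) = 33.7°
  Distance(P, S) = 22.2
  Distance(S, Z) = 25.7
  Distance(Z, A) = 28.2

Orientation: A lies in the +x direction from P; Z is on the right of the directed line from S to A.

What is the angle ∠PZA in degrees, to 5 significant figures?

121.46°

Checks: |SZ| = 25.70 ✓; |ZA| = 28.20 ✓.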